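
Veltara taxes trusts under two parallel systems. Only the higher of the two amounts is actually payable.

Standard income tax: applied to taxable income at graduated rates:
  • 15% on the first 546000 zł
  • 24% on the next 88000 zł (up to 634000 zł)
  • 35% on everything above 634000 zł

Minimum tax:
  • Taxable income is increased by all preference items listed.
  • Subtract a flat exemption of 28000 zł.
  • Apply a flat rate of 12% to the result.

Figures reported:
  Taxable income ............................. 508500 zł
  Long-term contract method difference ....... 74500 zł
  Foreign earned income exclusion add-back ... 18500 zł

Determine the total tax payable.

76275 zł

Standard income tax:
  508500 zł × 15% = 76275 zł

Minimum tax:
  Adjusted income: 508500 zł + 74500 zł + 18500 zł = 601500 zł
  Less exemption 28000 zł → base 573500 zł
  573500 zł × 12% = 68820 zł

76275 zł > 68820 zł, so the standard income tax governs.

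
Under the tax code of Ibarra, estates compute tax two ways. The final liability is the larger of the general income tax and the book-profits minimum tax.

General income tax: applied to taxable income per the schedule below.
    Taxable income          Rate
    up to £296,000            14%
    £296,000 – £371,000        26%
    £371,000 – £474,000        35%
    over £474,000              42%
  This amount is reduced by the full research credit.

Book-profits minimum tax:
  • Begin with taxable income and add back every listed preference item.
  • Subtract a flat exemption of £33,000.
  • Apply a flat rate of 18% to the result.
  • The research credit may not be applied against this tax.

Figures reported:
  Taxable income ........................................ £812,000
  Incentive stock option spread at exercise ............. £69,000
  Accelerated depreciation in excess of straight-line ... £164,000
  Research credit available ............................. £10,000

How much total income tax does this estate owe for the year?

£228,950

General income tax:
  £296,000 × 14% = £41,440
  £75,000 × 26% = £19,500
  £103,000 × 35% = £36,050
  £338,000 × 42% = £141,960
  → £238,950
  Less research credit £10,000 → £228,950

Book-profits minimum tax:
  Adjusted income: £812,000 + £69,000 + £164,000 = £1,045,000
  Less exemption £33,000 → base £1,012,000
  £1,012,000 × 18% = £182,160

£228,950 > £182,160, so the general income tax governs.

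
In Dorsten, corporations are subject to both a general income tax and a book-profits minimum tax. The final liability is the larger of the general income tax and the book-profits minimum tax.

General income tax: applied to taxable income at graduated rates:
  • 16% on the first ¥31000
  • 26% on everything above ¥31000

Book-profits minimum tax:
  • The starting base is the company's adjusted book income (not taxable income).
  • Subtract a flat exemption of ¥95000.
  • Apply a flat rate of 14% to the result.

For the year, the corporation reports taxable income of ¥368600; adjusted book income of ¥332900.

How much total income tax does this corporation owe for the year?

Book-profits minimum tax:
  Base (adjusted book income): ¥332900
  Less exemption ¥95000 → base ¥237900
  ¥237900 × 14% = ¥33306

General income tax:
  ¥31000 × 16% = ¥4960
  ¥337600 × 26% = ¥87776
  → ¥92736

¥92736 > ¥33306, so the general income tax governs.

¥92736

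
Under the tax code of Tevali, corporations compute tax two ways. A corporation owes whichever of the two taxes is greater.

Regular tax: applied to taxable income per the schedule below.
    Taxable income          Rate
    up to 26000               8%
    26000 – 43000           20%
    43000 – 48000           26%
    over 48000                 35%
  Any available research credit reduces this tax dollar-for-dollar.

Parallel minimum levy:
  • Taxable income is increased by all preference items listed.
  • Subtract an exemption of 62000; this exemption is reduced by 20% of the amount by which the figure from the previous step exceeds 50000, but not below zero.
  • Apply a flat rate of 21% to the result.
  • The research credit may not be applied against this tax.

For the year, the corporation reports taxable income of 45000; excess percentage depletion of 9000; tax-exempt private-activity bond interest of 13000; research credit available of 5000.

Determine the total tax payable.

1764

Parallel minimum levy:
  Adjusted income: 45000 + 9000 + 13000 = 67000
  Exemption: 62000 − 20% × (67000 − 50000) = 62000 − 3400 = 58600
  Base: 67000 − 58600 = 8400
  8400 × 21% = 1764

Regular tax:
  26000 × 8% = 2080
  17000 × 20% = 3400
  2000 × 26% = 520
  → 6000
  Less research credit 5000 → 1000

1764 > 1000, so the parallel minimum levy is the binding amount.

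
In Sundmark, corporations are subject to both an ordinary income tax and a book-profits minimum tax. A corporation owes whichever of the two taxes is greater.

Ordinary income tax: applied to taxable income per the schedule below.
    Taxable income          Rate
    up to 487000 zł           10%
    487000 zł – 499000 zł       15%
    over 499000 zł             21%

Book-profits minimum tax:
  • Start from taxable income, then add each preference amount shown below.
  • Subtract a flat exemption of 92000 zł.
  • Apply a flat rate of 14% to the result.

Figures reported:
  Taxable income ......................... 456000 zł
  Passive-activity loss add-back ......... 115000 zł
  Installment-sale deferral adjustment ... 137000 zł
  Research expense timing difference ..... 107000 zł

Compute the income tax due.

Book-profits minimum tax:
  Adjusted income: 456000 zł + 115000 zł + 137000 zł + 107000 zł = 815000 zł
  Less exemption 92000 zł → base 723000 zł
  723000 zł × 14% = 101220 zł

Ordinary income tax:
  456000 zł × 10% = 45600 zł

101220 zł > 45600 zł, so the book-profits minimum tax is the binding amount.

101220 zł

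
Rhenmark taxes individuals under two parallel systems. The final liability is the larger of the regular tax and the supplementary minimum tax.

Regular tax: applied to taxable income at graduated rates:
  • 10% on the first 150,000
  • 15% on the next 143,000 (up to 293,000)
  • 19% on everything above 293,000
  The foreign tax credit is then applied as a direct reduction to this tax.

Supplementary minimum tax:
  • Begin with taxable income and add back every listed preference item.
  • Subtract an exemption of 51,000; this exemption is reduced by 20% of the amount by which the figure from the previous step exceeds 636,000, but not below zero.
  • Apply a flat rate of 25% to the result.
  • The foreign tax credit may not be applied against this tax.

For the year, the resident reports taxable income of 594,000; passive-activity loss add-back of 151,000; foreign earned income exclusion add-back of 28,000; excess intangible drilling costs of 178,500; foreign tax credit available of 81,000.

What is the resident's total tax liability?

Regular tax:
  150,000 × 10% = 15,000
  143,000 × 15% = 21,450
  301,000 × 19% = 57,190
  → 93,640
  Less foreign tax credit 81,000 → 12,640

Supplementary minimum tax:
  Adjusted income: 594,000 + 151,000 + 28,000 + 178,500 = 951,500
  Exemption: 20% × (951,500 − 636,000) = 63,100 ≥ 51,000, so the exemption is fully phased out
  Base: 951,500 − 0 = 951,500
  951,500 × 25% = 237,875

237,875 > 12,640, so the supplementary minimum tax is the binding amount.

237,875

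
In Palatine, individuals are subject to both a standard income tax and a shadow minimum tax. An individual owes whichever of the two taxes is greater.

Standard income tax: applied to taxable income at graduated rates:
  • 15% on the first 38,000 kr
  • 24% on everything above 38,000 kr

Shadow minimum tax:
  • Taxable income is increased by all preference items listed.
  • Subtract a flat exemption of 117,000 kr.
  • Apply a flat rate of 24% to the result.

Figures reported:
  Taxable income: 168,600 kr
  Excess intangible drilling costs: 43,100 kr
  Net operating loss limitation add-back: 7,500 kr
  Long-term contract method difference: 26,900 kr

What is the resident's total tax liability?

37,044 kr

Standard income tax:
  38,000 kr × 15% = 5,700 kr
  130,600 kr × 24% = 31,344 kr
  → 37,044 kr

Shadow minimum tax:
  Adjusted income: 168,600 kr + 43,100 kr + 7,500 kr + 26,900 kr = 246,100 kr
  Less exemption 117,000 kr → base 129,100 kr
  129,100 kr × 24% = 30,984 kr

37,044 kr > 30,984 kr, so the standard income tax governs.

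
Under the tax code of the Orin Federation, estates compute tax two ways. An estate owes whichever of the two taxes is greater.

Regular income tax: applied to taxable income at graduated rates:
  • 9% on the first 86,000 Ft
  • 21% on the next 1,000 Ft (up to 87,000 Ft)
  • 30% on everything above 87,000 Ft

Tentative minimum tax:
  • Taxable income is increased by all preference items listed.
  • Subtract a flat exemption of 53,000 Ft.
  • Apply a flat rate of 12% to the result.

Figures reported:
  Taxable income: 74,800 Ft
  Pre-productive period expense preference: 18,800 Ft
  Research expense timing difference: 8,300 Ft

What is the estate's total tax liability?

Tentative minimum tax:
  Adjusted income: 74,800 Ft + 18,800 Ft + 8,300 Ft = 101,900 Ft
  Less exemption 53,000 Ft → base 48,900 Ft
  48,900 Ft × 12% = 5,868 Ft

Regular income tax:
  74,800 Ft × 9% = 6,732 Ft

6,732 Ft > 5,868 Ft, so the regular income tax governs.

6,732 Ft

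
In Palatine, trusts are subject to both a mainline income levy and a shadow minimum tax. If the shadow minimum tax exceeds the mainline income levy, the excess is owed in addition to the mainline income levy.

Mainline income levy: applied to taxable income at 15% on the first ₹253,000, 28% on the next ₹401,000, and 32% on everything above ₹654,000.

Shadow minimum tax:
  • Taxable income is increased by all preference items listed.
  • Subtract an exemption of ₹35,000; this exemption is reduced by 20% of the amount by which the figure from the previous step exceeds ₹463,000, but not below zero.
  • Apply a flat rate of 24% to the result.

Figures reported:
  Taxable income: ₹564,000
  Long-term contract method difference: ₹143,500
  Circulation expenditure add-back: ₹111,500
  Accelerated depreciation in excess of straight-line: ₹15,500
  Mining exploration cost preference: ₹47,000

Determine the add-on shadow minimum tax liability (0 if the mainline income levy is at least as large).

₹86,530

Mainline income levy:
  ₹253,000 × 15% = ₹37,950
  ₹311,000 × 28% = ₹87,080
  → ₹125,030

Shadow minimum tax:
  Adjusted income: ₹564,000 + ₹143,500 + ₹111,500 + ₹15,500 + ₹47,000 = ₹881,500
  Exemption: 20% × (₹881,500 − ₹463,000) = ₹83,700 ≥ ₹35,000, so the exemption is fully phased out
  Base: ₹881,500 − ₹0 = ₹881,500
  ₹881,500 × 24% = ₹211,560

Excess of shadow minimum tax over mainline income levy: ₹211,560 − ₹125,030 = ₹86,530.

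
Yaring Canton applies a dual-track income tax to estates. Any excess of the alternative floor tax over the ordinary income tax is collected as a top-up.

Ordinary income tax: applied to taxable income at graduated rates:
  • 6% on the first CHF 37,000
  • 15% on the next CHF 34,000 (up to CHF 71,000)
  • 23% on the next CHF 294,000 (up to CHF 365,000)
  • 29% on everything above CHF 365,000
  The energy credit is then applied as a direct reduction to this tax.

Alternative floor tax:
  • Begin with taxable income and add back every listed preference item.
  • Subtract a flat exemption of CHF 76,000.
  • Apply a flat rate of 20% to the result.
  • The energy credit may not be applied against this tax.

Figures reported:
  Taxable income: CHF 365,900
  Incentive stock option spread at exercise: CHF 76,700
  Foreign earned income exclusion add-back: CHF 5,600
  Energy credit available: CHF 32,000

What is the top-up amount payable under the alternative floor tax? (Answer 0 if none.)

CHF 31,239

Alternative floor tax:
  Adjusted income: CHF 365,900 + CHF 76,700 + CHF 5,600 = CHF 448,200
  Less exemption CHF 76,000 → base CHF 372,200
  CHF 372,200 × 20% = CHF 74,440

Ordinary income tax:
  CHF 37,000 × 6% = CHF 2,220
  CHF 34,000 × 15% = CHF 5,100
  CHF 294,000 × 23% = CHF 67,620
  CHF 900 × 29% = CHF 261
  → CHF 75,201
  Less energy credit CHF 32,000 → CHF 43,201

Excess of alternative floor tax over ordinary income tax: CHF 74,440 − CHF 43,201 = CHF 31,239.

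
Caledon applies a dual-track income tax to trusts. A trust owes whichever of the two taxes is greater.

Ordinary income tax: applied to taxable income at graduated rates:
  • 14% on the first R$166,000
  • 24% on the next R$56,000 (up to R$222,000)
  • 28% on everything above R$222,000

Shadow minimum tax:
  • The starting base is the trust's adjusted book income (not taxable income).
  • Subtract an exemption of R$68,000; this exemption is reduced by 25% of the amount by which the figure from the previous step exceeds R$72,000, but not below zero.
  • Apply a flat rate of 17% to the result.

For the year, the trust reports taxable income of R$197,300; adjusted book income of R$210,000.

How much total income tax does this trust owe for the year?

R$30,752

Ordinary income tax:
  R$166,000 × 14% = R$23,240
  R$31,300 × 24% = R$7,512
  → R$30,752

Shadow minimum tax:
  Base (adjusted book income): R$210,000
  Exemption: R$68,000 − 25% × (R$210,000 − R$72,000) = R$68,000 − R$34,500 = R$33,500
  Base: R$210,000 − R$33,500 = R$176,500
  R$176,500 × 17% = R$30,005

R$30,752 > R$30,005, so the ordinary income tax governs.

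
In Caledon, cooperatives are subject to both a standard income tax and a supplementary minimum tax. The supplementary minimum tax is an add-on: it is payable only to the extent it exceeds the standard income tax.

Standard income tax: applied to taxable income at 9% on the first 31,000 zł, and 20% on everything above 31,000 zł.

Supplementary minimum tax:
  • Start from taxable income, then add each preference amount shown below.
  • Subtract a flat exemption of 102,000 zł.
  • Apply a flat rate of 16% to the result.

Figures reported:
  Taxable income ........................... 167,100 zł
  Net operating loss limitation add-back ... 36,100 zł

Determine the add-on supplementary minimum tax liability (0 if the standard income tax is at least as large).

0 zł

Supplementary minimum tax:
  Adjusted income: 167,100 zł + 36,100 zł = 203,200 zł
  Less exemption 102,000 zł → base 101,200 zł
  101,200 zł × 16% = 16,192 zł

Standard income tax:
  31,000 zł × 9% = 2,790 zł
  136,100 zł × 20% = 27,220 zł
  → 30,010 zł

16,192 zł ≤ 30,010 zł, so no add-on is due.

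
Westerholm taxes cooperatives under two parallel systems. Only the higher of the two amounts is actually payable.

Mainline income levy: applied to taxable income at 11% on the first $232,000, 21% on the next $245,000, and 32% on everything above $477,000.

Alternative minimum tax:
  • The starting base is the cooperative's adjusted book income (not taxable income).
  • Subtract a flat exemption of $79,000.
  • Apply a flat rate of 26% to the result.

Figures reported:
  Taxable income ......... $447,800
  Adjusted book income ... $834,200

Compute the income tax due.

$196,352

Alternative minimum tax:
  Base (adjusted book income): $834,200
  Less exemption $79,000 → base $755,200
  $755,200 × 26% = $196,352

Mainline income levy:
  $232,000 × 11% = $25,520
  $215,800 × 21% = $45,318
  → $70,838

$196,352 > $70,838, so the alternative minimum tax is the binding amount.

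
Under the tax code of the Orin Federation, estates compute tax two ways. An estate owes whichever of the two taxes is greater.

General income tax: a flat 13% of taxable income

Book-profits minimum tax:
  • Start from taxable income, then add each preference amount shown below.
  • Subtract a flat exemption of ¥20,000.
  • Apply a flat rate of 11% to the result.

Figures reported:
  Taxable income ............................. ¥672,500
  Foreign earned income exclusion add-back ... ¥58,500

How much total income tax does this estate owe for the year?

¥87,425

Book-profits minimum tax:
  Adjusted income: ¥672,500 + ¥58,500 = ¥731,000
  Less exemption ¥20,000 → base ¥711,000
  ¥711,000 × 11% = ¥78,210

General income tax:
  ¥672,500 × 13% = ¥87,425

¥87,425 > ¥78,210, so the general income tax governs.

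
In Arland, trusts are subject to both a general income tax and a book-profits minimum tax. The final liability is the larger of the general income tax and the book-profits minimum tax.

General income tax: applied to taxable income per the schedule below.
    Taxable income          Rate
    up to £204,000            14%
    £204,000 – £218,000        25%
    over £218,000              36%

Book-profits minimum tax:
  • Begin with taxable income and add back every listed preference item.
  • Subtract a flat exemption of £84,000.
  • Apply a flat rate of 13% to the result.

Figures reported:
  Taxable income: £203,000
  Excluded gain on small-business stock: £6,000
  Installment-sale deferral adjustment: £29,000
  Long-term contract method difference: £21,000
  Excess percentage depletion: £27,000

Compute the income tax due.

Book-profits minimum tax:
  Adjusted income: £203,000 + £6,000 + £29,000 + £21,000 + £27,000 = £286,000
  Less exemption £84,000 → base £202,000
  £202,000 × 13% = £26,260

General income tax:
  £203,000 × 14% = £28,420

£28,420 > £26,260, so the general income tax governs.

£28,420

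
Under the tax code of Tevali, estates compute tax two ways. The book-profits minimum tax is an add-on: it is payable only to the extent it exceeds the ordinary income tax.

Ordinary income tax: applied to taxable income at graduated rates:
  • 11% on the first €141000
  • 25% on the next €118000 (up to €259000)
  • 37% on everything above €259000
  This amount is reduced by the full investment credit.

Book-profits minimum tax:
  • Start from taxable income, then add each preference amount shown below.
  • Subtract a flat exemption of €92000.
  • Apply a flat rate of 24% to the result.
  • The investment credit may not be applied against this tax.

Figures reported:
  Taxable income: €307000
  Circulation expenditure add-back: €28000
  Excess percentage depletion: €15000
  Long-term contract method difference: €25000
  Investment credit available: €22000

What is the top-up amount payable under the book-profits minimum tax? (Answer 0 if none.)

Ordinary income tax:
  €141000 × 11% = €15510
  €118000 × 25% = €29500
  €48000 × 37% = €17760
  → €62770
  Less investment credit €22000 → €40770

Book-profits minimum tax:
  Adjusted income: €307000 + €28000 + €15000 + €25000 = €375000
  Less exemption €92000 → base €283000
  €283000 × 24% = €67920

Excess of book-profits minimum tax over ordinary income tax: €67920 − €40770 = €27150.

€27150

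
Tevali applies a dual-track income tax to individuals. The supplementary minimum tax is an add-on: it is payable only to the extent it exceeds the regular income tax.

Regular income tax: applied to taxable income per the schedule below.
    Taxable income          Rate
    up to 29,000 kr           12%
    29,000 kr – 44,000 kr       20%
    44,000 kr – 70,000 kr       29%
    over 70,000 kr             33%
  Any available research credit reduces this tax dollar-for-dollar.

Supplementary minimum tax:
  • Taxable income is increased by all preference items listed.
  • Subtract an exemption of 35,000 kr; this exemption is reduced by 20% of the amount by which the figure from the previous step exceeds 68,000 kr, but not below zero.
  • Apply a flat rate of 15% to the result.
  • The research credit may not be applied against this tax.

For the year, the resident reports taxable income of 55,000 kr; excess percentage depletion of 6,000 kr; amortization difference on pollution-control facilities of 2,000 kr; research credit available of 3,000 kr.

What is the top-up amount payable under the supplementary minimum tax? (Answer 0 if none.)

Supplementary minimum tax:
  Adjusted income: 55,000 kr + 6,000 kr + 2,000 kr = 63,000 kr
  Exemption: 63,000 kr ≤ 68,000 kr, so full 35,000 kr applies
  Base: 63,000 kr − 35,000 kr = 28,000 kr
  28,000 kr × 15% = 4,200 kr

Regular income tax:
  29,000 kr × 12% = 3,480 kr
  15,000 kr × 20% = 3,000 kr
  11,000 kr × 29% = 3,190 kr
  → 9,670 kr
  Less research credit 3,000 kr → 6,670 kr

4,200 kr ≤ 6,670 kr, so no add-on is due.

0 kr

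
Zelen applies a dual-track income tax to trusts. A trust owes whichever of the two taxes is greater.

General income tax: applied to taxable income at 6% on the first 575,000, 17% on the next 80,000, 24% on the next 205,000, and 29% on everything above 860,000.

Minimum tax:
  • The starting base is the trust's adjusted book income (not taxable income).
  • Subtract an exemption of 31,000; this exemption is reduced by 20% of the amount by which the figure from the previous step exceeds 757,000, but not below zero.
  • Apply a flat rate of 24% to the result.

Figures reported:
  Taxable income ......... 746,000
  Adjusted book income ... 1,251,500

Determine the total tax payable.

300,360

General income tax:
  575,000 × 6% = 34,500
  80,000 × 17% = 13,600
  91,000 × 24% = 21,840
  → 69,940

Minimum tax:
  Base (adjusted book income): 1,251,500
  Exemption: 20% × (1,251,500 − 757,000) = 98,900 ≥ 31,000, so the exemption is fully phased out
  Base: 1,251,500 − 0 = 1,251,500
  1,251,500 × 24% = 300,360

300,360 > 69,940, so the minimum tax is the binding amount.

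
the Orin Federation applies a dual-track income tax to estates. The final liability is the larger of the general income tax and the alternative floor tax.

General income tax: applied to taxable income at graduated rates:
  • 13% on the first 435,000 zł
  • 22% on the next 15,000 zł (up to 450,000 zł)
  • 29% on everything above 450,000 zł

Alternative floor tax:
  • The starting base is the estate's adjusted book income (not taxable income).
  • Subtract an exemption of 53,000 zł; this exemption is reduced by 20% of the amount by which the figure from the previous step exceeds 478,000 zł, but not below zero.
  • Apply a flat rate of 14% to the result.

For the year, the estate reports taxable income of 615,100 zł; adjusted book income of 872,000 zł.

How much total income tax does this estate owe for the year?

122,080 zł

General income tax:
  435,000 zł × 13% = 56,550 zł
  15,000 zł × 22% = 3,300 zł
  165,100 zł × 29% = 47,879 zł
  → 107,729 zł

Alternative floor tax:
  Base (adjusted book income): 872,000 zł
  Exemption: 20% × (872,000 zł − 478,000 zł) = 78,800 zł ≥ 53,000 zł, so the exemption is fully phased out
  Base: 872,000 zł − 0 zł = 872,000 zł
  872,000 zł × 14% = 122,080 zł

122,080 zł > 107,729 zł, so the alternative floor tax is the binding amount.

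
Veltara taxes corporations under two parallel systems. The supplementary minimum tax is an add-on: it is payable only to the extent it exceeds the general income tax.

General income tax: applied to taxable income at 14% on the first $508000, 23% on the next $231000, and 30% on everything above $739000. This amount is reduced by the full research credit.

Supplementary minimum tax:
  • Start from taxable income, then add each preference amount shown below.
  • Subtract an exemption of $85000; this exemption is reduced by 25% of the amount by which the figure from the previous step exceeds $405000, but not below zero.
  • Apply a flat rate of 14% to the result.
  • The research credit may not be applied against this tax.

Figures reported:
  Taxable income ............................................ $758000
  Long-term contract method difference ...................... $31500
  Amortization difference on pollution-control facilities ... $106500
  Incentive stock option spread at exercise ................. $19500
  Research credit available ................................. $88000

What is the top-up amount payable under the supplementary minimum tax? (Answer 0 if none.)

General income tax:
  $508000 × 14% = $71120
  $231000 × 23% = $53130
  $19000 × 30% = $5700
  → $129950
  Less research credit $88000 → $41950

Supplementary minimum tax:
  Adjusted income: $758000 + $31500 + $106500 + $19500 = $915500
  Exemption: 25% × ($915500 − $405000) = $127625 ≥ $85000, so the exemption is fully phased out
  Base: $915500 − $0 = $915500
  $915500 × 14% = $128170

Excess of supplementary minimum tax over general income tax: $128170 − $41950 = $86220.

$86220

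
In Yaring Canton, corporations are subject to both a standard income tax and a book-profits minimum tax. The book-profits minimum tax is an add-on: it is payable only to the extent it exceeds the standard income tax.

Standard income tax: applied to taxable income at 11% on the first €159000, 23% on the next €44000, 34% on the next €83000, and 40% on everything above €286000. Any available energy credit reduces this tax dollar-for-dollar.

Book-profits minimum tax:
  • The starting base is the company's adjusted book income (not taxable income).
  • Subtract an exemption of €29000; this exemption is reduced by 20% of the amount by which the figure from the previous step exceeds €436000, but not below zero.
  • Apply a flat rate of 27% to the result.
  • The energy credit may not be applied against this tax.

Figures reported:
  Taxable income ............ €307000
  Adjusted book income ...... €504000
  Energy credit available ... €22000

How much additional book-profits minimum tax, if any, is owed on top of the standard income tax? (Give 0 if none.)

Standard income tax:
  €159000 × 11% = €17490
  €44000 × 23% = €10120
  €83000 × 34% = €28220
  €21000 × 40% = €8400
  → €64230
  Less energy credit €22000 → €42230

Book-profits minimum tax:
  Base (adjusted book income): €504000
  Exemption: €29000 − 20% × (€504000 − €436000) = €29000 − €13600 = €15400
  Base: €504000 − €15400 = €488600
  €488600 × 27% = €131922

Excess of book-profits minimum tax over standard income tax: €131922 − €42230 = €89692.

€89692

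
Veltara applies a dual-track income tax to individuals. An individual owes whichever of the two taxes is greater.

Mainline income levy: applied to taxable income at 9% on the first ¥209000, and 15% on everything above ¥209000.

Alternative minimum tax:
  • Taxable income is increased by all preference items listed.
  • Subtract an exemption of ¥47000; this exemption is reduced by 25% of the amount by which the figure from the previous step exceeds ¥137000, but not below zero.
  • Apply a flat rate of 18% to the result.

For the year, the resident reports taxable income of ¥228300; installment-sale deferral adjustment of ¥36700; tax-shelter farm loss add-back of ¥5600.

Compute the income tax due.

¥46260

Mainline income levy:
  ¥209000 × 9% = ¥18810
  ¥19300 × 15% = ¥2895
  → ¥21705

Alternative minimum tax:
  Adjusted income: ¥228300 + ¥36700 + ¥5600 = ¥270600
  Exemption: ¥47000 − 25% × (¥270600 − ¥137000) = ¥47000 − ¥33400 = ¥13600
  Base: ¥270600 − ¥13600 = ¥257000
  ¥257000 × 18% = ¥46260

¥46260 > ¥21705, so the alternative minimum tax is the binding amount.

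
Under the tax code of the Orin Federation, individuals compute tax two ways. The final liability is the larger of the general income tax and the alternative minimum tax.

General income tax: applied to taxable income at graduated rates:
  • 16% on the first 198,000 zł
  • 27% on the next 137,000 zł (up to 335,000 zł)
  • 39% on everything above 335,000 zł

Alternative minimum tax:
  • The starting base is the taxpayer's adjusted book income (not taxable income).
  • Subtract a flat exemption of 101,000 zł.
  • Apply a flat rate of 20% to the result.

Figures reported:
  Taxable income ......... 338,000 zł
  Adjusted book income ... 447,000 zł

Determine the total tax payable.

69,840 zł

Alternative minimum tax:
  Base (adjusted book income): 447,000 zł
  Less exemption 101,000 zł → base 346,000 zł
  346,000 zł × 20% = 69,200 zł

General income tax:
  198,000 zł × 16% = 31,680 zł
  137,000 zł × 27% = 36,990 zł
  3,000 zł × 39% = 1,170 zł
  → 69,840 zł

69,840 zł > 69,200 zł, so the general income tax governs.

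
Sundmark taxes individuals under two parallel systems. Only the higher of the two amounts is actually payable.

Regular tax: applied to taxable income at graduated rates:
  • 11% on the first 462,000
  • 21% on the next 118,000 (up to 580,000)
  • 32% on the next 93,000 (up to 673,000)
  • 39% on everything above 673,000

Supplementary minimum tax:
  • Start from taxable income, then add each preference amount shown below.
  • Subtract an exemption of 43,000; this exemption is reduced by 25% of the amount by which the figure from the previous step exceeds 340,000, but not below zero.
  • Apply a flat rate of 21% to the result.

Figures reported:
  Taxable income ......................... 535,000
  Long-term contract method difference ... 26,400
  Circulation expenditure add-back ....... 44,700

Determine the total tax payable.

127,281

Regular tax:
  462,000 × 11% = 50,820
  73,000 × 21% = 15,330
  → 66,150

Supplementary minimum tax:
  Adjusted income: 535,000 + 26,400 + 44,700 = 606,100
  Exemption: 25% × (606,100 − 340,000) = 66,525 ≥ 43,000, so the exemption is fully phased out
  Base: 606,100 − 0 = 606,100
  606,100 × 21% = 127,281

127,281 > 66,150, so the supplementary minimum tax is the binding amount.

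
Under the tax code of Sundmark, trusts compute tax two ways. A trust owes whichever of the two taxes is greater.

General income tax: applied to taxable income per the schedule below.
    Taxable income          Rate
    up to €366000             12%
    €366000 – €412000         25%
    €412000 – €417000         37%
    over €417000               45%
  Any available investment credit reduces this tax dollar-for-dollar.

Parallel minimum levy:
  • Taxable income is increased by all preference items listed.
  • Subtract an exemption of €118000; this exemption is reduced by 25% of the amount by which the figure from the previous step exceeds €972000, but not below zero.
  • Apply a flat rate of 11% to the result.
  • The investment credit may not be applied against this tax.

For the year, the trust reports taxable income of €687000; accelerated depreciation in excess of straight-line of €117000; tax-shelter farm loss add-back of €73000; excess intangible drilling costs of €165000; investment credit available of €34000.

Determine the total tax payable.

€144770

Parallel minimum levy:
  Adjusted income: €687000 + €117000 + €73000 + €165000 = €1042000
  Exemption: €118000 − 25% × (€1042000 − €972000) = €118000 − €17500 = €100500
  Base: €1042000 − €100500 = €941500
  €941500 × 11% = €103565

General income tax:
  €366000 × 12% = €43920
  €46000 × 25% = €11500
  €5000 × 37% = €1850
  €270000 × 45% = €121500
  → €178770
  Less investment credit €34000 → €144770

€144770 > €103565, so the general income tax governs.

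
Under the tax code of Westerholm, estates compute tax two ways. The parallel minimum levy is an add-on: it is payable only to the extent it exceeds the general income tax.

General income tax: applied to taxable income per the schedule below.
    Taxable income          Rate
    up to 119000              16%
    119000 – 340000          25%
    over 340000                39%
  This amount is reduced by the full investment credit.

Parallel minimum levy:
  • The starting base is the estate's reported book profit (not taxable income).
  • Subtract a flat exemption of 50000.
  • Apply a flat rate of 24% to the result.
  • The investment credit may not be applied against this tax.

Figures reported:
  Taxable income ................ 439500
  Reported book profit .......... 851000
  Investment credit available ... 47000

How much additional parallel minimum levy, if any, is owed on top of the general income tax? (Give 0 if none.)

126145

Parallel minimum levy:
  Base (reported book profit): 851000
  Less exemption 50000 → base 801000
  801000 × 24% = 192240

General income tax:
  119000 × 16% = 19040
  221000 × 25% = 55250
  99500 × 39% = 38805
  → 113095
  Less investment credit 47000 → 66095

Excess of parallel minimum levy over general income tax: 192240 − 66095 = 126145.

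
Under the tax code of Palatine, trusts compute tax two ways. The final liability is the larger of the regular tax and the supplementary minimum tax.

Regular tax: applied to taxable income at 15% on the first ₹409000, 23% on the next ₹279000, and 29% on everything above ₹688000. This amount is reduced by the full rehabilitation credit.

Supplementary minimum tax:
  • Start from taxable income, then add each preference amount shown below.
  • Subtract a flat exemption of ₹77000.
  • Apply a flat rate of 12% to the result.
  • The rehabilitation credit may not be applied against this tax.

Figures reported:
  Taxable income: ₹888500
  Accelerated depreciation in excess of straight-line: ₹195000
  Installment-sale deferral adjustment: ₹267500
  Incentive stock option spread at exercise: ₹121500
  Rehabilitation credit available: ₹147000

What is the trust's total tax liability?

₹167460

Regular tax:
  ₹409000 × 15% = ₹61350
  ₹279000 × 23% = ₹64170
  ₹200500 × 29% = ₹58145
  → ₹183665
  Less rehabilitation credit ₹147000 → ₹36665

Supplementary minimum tax:
  Adjusted income: ₹888500 + ₹195000 + ₹267500 + ₹121500 = ₹1472500
  Less exemption ₹77000 → base ₹1395500
  ₹1395500 × 12% = ₹167460

₹167460 > ₹36665, so the supplementary minimum tax is the binding amount.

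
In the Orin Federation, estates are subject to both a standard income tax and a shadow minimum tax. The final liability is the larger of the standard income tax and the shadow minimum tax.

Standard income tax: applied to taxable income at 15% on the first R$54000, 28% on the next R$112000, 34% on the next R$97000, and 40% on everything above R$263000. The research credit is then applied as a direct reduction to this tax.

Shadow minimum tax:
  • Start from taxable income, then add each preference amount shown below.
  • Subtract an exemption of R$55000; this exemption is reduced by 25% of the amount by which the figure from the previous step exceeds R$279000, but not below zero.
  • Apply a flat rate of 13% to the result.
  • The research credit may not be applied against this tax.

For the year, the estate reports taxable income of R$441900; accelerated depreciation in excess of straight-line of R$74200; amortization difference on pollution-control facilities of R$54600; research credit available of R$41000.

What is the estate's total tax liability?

R$103000

Shadow minimum tax:
  Adjusted income: R$441900 + R$74200 + R$54600 = R$570700
  Exemption: 25% × (R$570700 − R$279000) = R$72925 ≥ R$55000, so the exemption is fully phased out
  Base: R$570700 − R$0 = R$570700
  R$570700 × 13% = R$74191

Standard income tax:
  R$54000 × 15% = R$8100
  R$112000 × 28% = R$31360
  R$97000 × 34% = R$32980
  R$178900 × 40% = R$71560
  → R$144000
  Less research credit R$41000 → R$103000

R$103000 > R$74191, so the standard income tax governs.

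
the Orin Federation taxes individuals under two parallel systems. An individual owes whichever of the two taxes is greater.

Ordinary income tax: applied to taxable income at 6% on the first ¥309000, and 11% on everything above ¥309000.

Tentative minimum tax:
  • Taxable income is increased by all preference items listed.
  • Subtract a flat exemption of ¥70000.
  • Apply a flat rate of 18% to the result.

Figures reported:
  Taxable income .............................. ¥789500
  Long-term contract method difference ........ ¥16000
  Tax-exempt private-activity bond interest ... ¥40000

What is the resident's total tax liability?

¥139590

Ordinary income tax:
  ¥309000 × 6% = ¥18540
  ¥480500 × 11% = ¥52855
  → ¥71395

Tentative minimum tax:
  Adjusted income: ¥789500 + ¥16000 + ¥40000 = ¥845500
  Less exemption ¥70000 → base ¥775500
  ¥775500 × 18% = ¥139590

¥139590 > ¥71395, so the tentative minimum tax is the binding amount.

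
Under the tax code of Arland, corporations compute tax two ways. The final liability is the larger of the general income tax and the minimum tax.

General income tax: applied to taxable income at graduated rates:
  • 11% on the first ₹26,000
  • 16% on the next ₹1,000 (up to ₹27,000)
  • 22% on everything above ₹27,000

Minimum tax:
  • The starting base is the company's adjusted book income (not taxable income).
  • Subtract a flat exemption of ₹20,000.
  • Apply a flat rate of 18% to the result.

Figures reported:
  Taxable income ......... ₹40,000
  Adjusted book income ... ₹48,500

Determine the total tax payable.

₹5,880

Minimum tax:
  Base (adjusted book income): ₹48,500
  Less exemption ₹20,000 → base ₹28,500
  ₹28,500 × 18% = ₹5,130

General income tax:
  ₹26,000 × 11% = ₹2,860
  ₹1,000 × 16% = ₹160
  ₹13,000 × 22% = ₹2,860
  → ₹5,880

₹5,880 > ₹5,130, so the general income tax governs.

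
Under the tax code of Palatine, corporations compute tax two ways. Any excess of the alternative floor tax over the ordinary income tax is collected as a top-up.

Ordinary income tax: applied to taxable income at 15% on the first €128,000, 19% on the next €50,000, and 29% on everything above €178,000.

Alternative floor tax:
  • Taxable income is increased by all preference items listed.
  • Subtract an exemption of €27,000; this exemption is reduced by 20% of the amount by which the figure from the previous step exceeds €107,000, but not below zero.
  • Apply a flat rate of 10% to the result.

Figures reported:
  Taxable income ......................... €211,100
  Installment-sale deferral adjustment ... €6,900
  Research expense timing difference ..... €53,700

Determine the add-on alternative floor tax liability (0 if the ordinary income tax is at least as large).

Ordinary income tax:
  €128,000 × 15% = €19,200
  €50,000 × 19% = €9,500
  €33,100 × 29% = €9,599
  → €38,299

Alternative floor tax:
  Adjusted income: €211,100 + €6,900 + €53,700 = €271,700
  Exemption: 20% × (€271,700 − €107,000) = €32,940 ≥ €27,000, so the exemption is fully phased out
  Base: €271,700 − €0 = €271,700
  €271,700 × 10% = €27,170

€27,170 ≤ €38,299, so no add-on is due.

€0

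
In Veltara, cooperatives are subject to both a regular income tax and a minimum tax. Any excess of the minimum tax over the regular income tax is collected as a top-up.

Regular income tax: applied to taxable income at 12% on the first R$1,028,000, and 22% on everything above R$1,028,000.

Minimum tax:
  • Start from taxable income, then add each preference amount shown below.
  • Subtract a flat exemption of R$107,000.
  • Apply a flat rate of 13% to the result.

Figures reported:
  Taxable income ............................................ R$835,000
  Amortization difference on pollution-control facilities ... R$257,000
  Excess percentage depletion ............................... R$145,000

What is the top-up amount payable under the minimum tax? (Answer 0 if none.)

R$46,700

Minimum tax:
  Adjusted income: R$835,000 + R$257,000 + R$145,000 = R$1,237,000
  Less exemption R$107,000 → base R$1,130,000
  R$1,130,000 × 13% = R$146,900

Regular income tax:
  R$835,000 × 12% = R$100,200

Excess of minimum tax over regular income tax: R$146,900 − R$100,200 = R$46,700.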